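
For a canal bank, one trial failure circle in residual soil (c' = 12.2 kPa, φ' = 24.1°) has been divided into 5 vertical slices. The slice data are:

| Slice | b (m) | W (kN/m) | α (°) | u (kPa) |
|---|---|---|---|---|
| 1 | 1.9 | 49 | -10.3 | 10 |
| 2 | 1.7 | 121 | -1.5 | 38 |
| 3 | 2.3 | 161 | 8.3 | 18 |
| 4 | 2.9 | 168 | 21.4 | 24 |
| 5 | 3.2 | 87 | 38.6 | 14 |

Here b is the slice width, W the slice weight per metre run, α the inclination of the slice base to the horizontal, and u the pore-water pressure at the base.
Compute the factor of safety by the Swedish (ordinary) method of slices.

Ordinary method of slices: FS = Σ[c'·Δl_i + (W_i cosα_i − u_i·Δl_i)·tanφ'] / Σ W_i sinα_i, with Δl_i = b_i / cosα_i.
Slice 1: Δl = 1.9/cos(-10.3°) = 1.931 m; N'_1 = 49·cos(-10.3°) − 10·1.931 = 28.9; c'Δl = 23.56; W sinα = -8.8
Slice 2: Δl = 1.7/cos(-1.5°) = 1.701 m; N'_2 = 121·cos(-1.5°) − 38·1.701 = 56.3; c'Δl = 20.75; W sinα = -3.2
Slice 3: Δl = 2.3/cos8.3° = 2.324 m; N'_3 = 161·cos8.3° − 18·2.324 = 117.5; c'Δl = 28.36; W sinα = 23.2
Slice 4: Δl = 2.9/cos21.4° = 3.115 m; N'_4 = 168·cos21.4° − 24·3.115 = 81.7; c'Δl = 38.00; W sinα = 61.3
Slice 5: Δl = 3.2/cos38.6° = 4.095 m; N'_5 = 87·cos38.6° − 14·4.095 = 10.7; c'Δl = 49.95; W sinα = 54.3
Σc'Δl = 160.6 kN/m; ΣN' = 295.0 kN/m; ΣW sinα = 126.9 kN/m
Resisting = 160.6 + 295.0·tan24.1° = 160.6 + 132.0 = 292.6 kN/m
FS = 292.6 / 126.9 = 2.306

FS = 2.31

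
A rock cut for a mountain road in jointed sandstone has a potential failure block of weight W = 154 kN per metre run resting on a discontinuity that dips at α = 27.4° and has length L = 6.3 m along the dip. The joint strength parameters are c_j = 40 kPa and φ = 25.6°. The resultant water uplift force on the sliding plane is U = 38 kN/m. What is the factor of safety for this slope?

FS = 4.22

Resolving the block weight along and normal to the plane and applying the Mohr–Coulomb strength on the joint:
N' = W cosα − U = 154·cos27.4° − 38 = 98.7 kN/m
Driving force T = W sinα = 154·sin27.4° = 70.9 kN/m
Resisting force R = c_j·L + N'·tanφ = 40·6.3 + 98.7·tan25.6° = 252.0 + 47.3 = 299.3 kN/m
FS = R / T = 299.3 / 70.9 = 4.223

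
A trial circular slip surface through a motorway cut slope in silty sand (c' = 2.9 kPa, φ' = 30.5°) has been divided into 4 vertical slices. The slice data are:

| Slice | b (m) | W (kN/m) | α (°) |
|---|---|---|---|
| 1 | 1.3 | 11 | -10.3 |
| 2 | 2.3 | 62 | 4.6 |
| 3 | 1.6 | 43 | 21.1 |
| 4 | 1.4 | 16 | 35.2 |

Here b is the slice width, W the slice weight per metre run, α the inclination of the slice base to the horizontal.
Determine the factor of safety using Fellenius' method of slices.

Ordinary method of slices: FS = Σ[c'·Δl_i + (W_i cosα_i)·tanφ'] / Σ W_i sinα_i, with Δl_i = b_i / cosα_i.
Slice 1: Δl = 1.3/cos(-10.3°) = 1.321 m; N'_1 = 11·cos(-10.3°) = 10.8; c'Δl = 3.83; W sinα = -2.0
Slice 2: Δl = 2.3/cos4.6° = 2.307 m; N'_2 = 62·cos4.6° = 61.8; c'Δl = 6.69; W sinα = 5.0
Slice 3: Δl = 1.6/cos21.1° = 1.715 m; N'_3 = 43·cos21.1° = 40.1; c'Δl = 4.97; W sinα = 15.5
Slice 4: Δl = 1.4/cos35.2° = 1.713 m; N'_4 = 16·cos35.2° = 13.1; c'Δl = 4.97; W sinα = 9.2
Σc'Δl = 20.5 kN/m; ΣN' = 125.8 kN/m; ΣW sinα = 27.7 kN/m
Resisting = 20.5 + 125.8·tan30.5° = 20.5 + 74.1 = 94.6 kN/m
FS = 94.6 / 27.7 = 3.413

FS = 3.41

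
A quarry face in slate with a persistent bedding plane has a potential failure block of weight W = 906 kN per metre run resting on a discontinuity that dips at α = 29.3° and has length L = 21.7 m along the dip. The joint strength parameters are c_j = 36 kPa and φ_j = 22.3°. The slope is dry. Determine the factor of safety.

Resolving the block weight along and normal to the plane and applying the Mohr–Coulomb strength on the joint:
N' = W cosα = 906·cos29.3° = 790.1 kN/m
Driving force T = W sinα = 906·sin29.3° = 443.4 kN/m
Resisting force R = c_j·L + N'·tanφ_j = 36·21.7 + 790.1·tan22.3° = 781.2 + 324.0 = 1105.2 kN/m
FS = R / T = 1105.2 / 443.4 = 2.493

FS = 2.49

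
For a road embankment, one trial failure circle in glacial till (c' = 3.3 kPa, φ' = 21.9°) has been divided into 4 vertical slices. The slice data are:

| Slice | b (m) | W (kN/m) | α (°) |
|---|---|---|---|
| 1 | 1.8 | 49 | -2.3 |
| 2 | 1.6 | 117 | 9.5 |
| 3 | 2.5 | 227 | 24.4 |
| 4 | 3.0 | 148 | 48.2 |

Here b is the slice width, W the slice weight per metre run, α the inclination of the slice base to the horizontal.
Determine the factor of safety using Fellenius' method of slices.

FS = 1.01

Ordinary method of slices: FS = Σ[c'·Δl_i + (W_i cosα_i)·tanφ'] / Σ W_i sinα_i, with Δl_i = b_i / cosα_i.
Slice 1: Δl = 1.8/cos(-2.3°) = 1.801 m; N'_1 = 49·cos(-2.3°) = 49.0; c'Δl = 5.94; W sinα = -2.0
Slice 2: Δl = 1.6/cos9.5° = 1.622 m; N'_2 = 117·cos9.5° = 115.4; c'Δl = 5.35; W sinα = 19.3
Slice 3: Δl = 2.5/cos24.4° = 2.745 m; N'_3 = 227·cos24.4° = 206.7; c'Δl = 9.06; W sinα = 93.8
Slice 4: Δl = 3.0/cos48.2° = 4.501 m; N'_4 = 148·cos48.2° = 98.6; c'Δl = 14.85; W sinα = 110.3
Σc'Δl = 35.2 kN/m; ΣN' = 469.7 kN/m; ΣW sinα = 221.4 kN/m
Resisting = 35.2 + 469.7·tan21.9° = 35.2 + 188.8 = 224.0 kN/m
FS = 224.0 / 221.4 = 1.012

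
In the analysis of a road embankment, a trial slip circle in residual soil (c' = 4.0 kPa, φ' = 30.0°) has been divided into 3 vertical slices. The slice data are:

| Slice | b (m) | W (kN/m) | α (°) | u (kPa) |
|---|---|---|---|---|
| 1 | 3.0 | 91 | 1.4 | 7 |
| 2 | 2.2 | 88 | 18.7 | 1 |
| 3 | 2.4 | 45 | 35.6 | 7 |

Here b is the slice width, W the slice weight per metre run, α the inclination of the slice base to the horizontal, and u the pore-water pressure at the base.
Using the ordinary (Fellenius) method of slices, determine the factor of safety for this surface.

Ordinary method of slices: FS = Σ[c'·Δl_i + (W_i cosα_i − u_i·Δl_i)·tanφ'] / Σ W_i sinα_i, with Δl_i = b_i / cosα_i.
Slice 1: Δl = 3.0/cos1.4° = 3.001 m; N'_1 = 91·cos1.4° − 7·3.001 = 70.0; c'Δl = 12.00; W sinα = 2.2
Slice 2: Δl = 2.2/cos18.7° = 2.323 m; N'_2 = 88·cos18.7° − 1·2.323 = 81.0; c'Δl = 9.29; W sinα = 28.2
Slice 3: Δl = 2.4/cos35.6° = 2.952 m; N'_3 = 45·cos35.6° − 7·2.952 = 15.9; c'Δl = 11.81; W sinα = 26.2
Σc'Δl = 33.1 kN/m; ΣN' = 166.9 kN/m; ΣW sinα = 56.6 kN/m
Resisting = 33.1 + 166.9·tan30.0° = 33.1 + 96.4 = 129.5 kN/m
FS = 129.5 / 56.6 = 2.286

FS = 2.29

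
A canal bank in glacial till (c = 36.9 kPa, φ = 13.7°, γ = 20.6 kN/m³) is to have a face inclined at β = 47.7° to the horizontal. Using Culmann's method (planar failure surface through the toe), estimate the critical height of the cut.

H_c = 30.12 m

Culmann's analysis gives the critical failure plane at α_cr = (β + φ)/2 = (47.7 + 13.7)/2 = 30.7°, and the critical height
H_c = (4c/γ) · sinβ cosφ / [1 − cos(β − φ)]
    = (4·36.9/20.6) · sin47.7°·cos13.7° / [1 − cos(34.0°)]
    = 7.165 · 0.7396·0.9715 / [1 − 0.8290]
    = 7.165 · 0.7186 / 0.1710
    = 30.12 m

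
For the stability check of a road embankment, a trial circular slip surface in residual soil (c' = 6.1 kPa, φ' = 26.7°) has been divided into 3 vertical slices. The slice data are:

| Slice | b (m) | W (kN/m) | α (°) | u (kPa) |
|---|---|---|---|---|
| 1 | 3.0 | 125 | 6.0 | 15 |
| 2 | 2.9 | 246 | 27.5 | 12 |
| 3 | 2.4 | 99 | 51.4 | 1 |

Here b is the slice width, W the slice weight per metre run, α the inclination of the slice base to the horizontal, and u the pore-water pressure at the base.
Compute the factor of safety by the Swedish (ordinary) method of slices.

Ordinary method of slices: FS = Σ[c'·Δl_i + (W_i cosα_i − u_i·Δl_i)·tanφ'] / Σ W_i sinα_i, with Δl_i = b_i / cosα_i.
Slice 1: Δl = 3.0/cos6.0° = 3.017 m; N'_1 = 125·cos6.0° − 15·3.017 = 79.1; c'Δl = 18.40; W sinα = 13.1
Slice 2: Δl = 2.9/cos27.5° = 3.269 m; N'_2 = 246·cos27.5° − 12·3.269 = 179.0; c'Δl = 19.94; W sinα = 113.6
Slice 3: Δl = 2.4/cos51.4° = 3.847 m; N'_3 = 99·cos51.4° − 1·3.847 = 57.9; c'Δl = 23.47; W sinα = 77.4
Σc'Δl = 61.8 kN/m; ΣN' = 316.0 kN/m; ΣW sinα = 204.0 kN/m
Resisting = 61.8 + 316.0·tan26.7° = 61.8 + 158.9 = 220.7 kN/m
FS = 220.7 / 204.0 = 1.082

FS = 1.08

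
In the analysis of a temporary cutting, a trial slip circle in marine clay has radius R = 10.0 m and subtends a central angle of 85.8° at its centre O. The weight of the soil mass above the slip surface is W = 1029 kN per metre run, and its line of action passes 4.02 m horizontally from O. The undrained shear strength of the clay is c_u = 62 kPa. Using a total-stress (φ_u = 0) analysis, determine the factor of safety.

FS = 2.24

Taking moments about the centre O, the resisting moment is provided by the undrained shear strength acting along the arc:
Arc length L_a = R·θ = 10.0·(85.8°·π/180) = 10.0·1.4975 = 14.97 m
M_R = c_u·L_a·R = 62·14.97·10.0 = 9284.5 kN·m/m
M_D = W·d = 1029·4.02 = 4136.6 kN·m/m
FS = M_R / M_D = 9284.5 / 4136.6 = 2.244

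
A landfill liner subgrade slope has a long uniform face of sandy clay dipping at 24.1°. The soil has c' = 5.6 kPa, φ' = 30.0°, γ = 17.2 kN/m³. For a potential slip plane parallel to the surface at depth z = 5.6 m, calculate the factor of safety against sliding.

For an infinite slope with a slip plane parallel to the surface (no pore pressure): FS = [c' + γz cos²β tanφ'] / [γz sinβ cosβ].
γz = 17.2·5.6 = 96.32 kN/m²
Numerator = 5.6 + 96.32·cos²24.1°·tan30.0° = 5.6 + 96.32·0.8333·0.5774 = 51.938 kPa
Denominator = 96.32·sin24.1°·cos24.1° = 96.32·0.4083·0.9128 = 35.902 kPa
FS = 51.938 / 35.902 = 1.447

FS = 1.45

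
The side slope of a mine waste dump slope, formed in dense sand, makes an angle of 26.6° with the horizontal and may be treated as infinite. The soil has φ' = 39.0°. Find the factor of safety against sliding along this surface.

FS = 1.62

For a dry cohesionless infinite slope the factor of safety is FS = tanφ' / tanβ.
FS = tan39.0° / tan26.6° = 0.8098 / 0.5008 = 1.617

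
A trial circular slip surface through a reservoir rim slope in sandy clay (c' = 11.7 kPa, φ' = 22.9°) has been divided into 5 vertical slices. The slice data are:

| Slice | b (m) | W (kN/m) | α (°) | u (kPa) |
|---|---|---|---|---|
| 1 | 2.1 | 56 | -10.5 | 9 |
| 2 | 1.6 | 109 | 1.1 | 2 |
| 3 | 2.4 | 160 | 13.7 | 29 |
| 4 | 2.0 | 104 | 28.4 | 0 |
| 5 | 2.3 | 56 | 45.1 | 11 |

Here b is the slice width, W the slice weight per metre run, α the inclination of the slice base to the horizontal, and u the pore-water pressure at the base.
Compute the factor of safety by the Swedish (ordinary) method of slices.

FS = 2.29

Ordinary method of slices: FS = Σ[c'·Δl_i + (W_i cosα_i − u_i·Δl_i)·tanφ'] / Σ W_i sinα_i, with Δl_i = b_i / cosα_i.
Slice 1: Δl = 2.1/cos(-10.5°) = 2.136 m; N'_1 = 56·cos(-10.5°) − 9·2.136 = 35.8; c'Δl = 24.99; W sinα = -10.2
Slice 2: Δl = 1.6/cos1.1° = 1.600 m; N'_2 = 109·cos1.1° − 2·1.600 = 105.8; c'Δl = 18.72; W sinα = 2.1
Slice 3: Δl = 2.4/cos13.7° = 2.470 m; N'_3 = 160·cos13.7° − 29·2.470 = 83.8; c'Δl = 28.90; W sinα = 37.9
Slice 4: Δl = 2.0/cos28.4° = 2.274 m; N'_4 = 104·cos28.4° − 0·2.274 = 91.5; c'Δl = 26.60; W sinα = 49.5
Slice 5: Δl = 2.3/cos45.1° = 3.258 m; N'_5 = 56·cos45.1° − 11·3.258 = 3.7; c'Δl = 38.12; W sinα = 39.7
Σc'Δl = 137.3 kN/m; ΣN' = 320.6 kN/m; ΣW sinα = 118.9 kN/m
Resisting = 137.3 + 320.6·tan22.9° = 137.3 + 135.4 = 272.8 kN/m
FS = 272.8 / 118.9 = 2.294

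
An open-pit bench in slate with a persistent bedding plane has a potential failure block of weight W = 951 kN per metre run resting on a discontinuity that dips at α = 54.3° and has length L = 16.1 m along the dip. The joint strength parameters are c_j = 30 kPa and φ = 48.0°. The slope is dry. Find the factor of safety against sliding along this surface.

Resolving the block weight along and normal to the plane and applying the Mohr–Coulomb strength on the joint:
N' = W cosα = 951·cos54.3° = 554.9 kN/m
Driving force T = W sinα = 951·sin54.3° = 772.3 kN/m
Resisting force R = c_j·L + N'·tanφ = 30·16.1 + 554.9·tan48.0° = 483.0 + 616.3 = 1099.3 kN/m
FS = R / T = 1099.3 / 772.3 = 1.423

FS = 1.42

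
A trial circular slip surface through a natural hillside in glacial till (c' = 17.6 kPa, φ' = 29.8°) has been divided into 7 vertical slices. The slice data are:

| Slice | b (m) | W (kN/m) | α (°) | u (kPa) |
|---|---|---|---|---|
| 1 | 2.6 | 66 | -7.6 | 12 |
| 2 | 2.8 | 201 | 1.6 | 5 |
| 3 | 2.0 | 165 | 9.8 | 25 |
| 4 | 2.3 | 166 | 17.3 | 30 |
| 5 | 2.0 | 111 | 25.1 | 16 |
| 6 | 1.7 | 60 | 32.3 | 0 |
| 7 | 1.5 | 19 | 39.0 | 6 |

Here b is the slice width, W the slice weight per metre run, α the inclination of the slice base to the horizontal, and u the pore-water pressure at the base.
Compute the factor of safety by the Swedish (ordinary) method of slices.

Ordinary method of slices: FS = Σ[c'·Δl_i + (W_i cosα_i − u_i·Δl_i)·tanφ'] / Σ W_i sinα_i, with Δl_i = b_i / cosα_i.
Slice 1: Δl = 2.6/cos(-7.6°) = 2.623 m; N'_1 = 66·cos(-7.6°) − 12·2.623 = 33.9; c'Δl = 46.17; W sinα = -8.7
Slice 2: Δl = 2.8/cos1.6° = 2.801 m; N'_2 = 201·cos1.6° − 5·2.801 = 186.9; c'Δl = 49.30; W sinα = 5.6
Slice 3: Δl = 2.0/cos9.8° = 2.030 m; N'_3 = 165·cos9.8° − 25·2.030 = 111.9; c'Δl = 35.72; W sinα = 28.1
Slice 4: Δl = 2.3/cos17.3° = 2.409 m; N'_4 = 166·cos17.3° − 30·2.409 = 86.2; c'Δl = 42.40; W sinα = 49.4
Slice 5: Δl = 2.0/cos25.1° = 2.209 m; N'_5 = 111·cos25.1° − 16·2.209 = 65.2; c'Δl = 38.87; W sinα = 47.1
Slice 6: Δl = 1.7/cos32.3° = 2.011 m; N'_6 = 60·cos32.3° − 0·2.011 = 50.7; c'Δl = 35.40; W sinα = 32.1
Slice 7: Δl = 1.5/cos39.0° = 1.930 m; N'_7 = 19·cos39.0° − 6·1.930 = 3.2; c'Δl = 33.97; W sinα = 12.0
Σc'Δl = 281.8 kN/m; ΣN' = 538.0 kN/m; ΣW sinα = 165.4 kN/m
Resisting = 281.8 + 538.0·tan29.8° = 281.8 + 308.1 = 589.9 kN/m
FS = 589.9 / 165.4 = 3.566

FS = 3.57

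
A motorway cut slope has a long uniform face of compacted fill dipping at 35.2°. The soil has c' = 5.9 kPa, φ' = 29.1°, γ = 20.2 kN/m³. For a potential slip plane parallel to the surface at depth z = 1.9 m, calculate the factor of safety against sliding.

For an infinite slope with a slip plane parallel to the surface (no pore pressure): FS = [c' + γz cos²β tanφ'] / [γz sinβ cosβ].
γz = 20.2·1.9 = 38.38 kN/m²
Numerator = 5.9 + 38.38·cos²35.2°·tan29.1° = 5.9 + 38.38·0.6677·0.5566 = 20.164 kPa
Denominator = 38.38·sin35.2°·cos35.2° = 38.38·0.5764·0.8171 = 18.078 kPa
FS = 20.164 / 18.078 = 1.115

FS = 1.12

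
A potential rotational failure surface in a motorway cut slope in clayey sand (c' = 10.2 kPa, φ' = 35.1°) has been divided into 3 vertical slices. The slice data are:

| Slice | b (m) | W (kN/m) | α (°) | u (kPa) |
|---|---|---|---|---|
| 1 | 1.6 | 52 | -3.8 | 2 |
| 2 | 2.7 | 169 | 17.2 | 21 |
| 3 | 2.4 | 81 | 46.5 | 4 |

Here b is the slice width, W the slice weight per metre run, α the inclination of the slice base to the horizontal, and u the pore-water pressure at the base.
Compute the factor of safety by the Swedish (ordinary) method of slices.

Ordinary method of slices: FS = Σ[c'·Δl_i + (W_i cosα_i − u_i·Δl_i)·tanφ'] / Σ W_i sinα_i, with Δl_i = b_i / cosα_i.
Slice 1: Δl = 1.6/cos(-3.8°) = 1.604 m; N'_1 = 52·cos(-3.8°) − 2·1.604 = 48.7; c'Δl = 16.36; W sinα = -3.4
Slice 2: Δl = 2.7/cos17.2° = 2.826 m; N'_2 = 169·cos17.2° − 21·2.826 = 102.1; c'Δl = 28.83; W sinα = 50.0
Slice 3: Δl = 2.4/cos46.5° = 3.487 m; N'_3 = 81·cos46.5° − 4·3.487 = 41.8; c'Δl = 35.56; W sinα = 58.8
Σc'Δl = 80.7 kN/m; ΣN' = 192.6 kN/m; ΣW sinα = 105.3 kN/m
Resisting = 80.7 + 192.6·tan35.1° = 80.7 + 135.3 = 216.1 kN/m
FS = 216.1 / 105.3 = 2.052

FS = 2.05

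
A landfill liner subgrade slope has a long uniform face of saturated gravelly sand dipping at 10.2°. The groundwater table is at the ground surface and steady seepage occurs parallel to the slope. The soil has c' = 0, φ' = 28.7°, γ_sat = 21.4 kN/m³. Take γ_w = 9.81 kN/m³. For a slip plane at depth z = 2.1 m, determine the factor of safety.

FS = 1.65

With seepage parallel to the slope and the water table at the surface, the effective normal stress on the slip plane uses the buoyant unit weight γ' = γ_sat − γ_w while the driving shear stress uses γ_sat:
FS = [c' + γ' z cos²β tanφ'] / [γ_sat z sinβ cosβ]
(For c' = 0 this reduces to FS = (γ'/γ_sat)·tanφ'/tanβ.)
γ' = 21.4 − 9.81 = 11.59 kN/m³
Numerator = 0.0 + 11.59·2.1·cos²10.2°·tan28.7° = 0.0 + 11.59·2.1·0.9686·0.5475 = 12.907 kPa
Denominator = 21.4·2.1·sin10.2°·cos10.2° = 21.4·2.1·0.1771·0.9842 = 7.832 kPa
FS = 12.907 / 7.832 = 1.648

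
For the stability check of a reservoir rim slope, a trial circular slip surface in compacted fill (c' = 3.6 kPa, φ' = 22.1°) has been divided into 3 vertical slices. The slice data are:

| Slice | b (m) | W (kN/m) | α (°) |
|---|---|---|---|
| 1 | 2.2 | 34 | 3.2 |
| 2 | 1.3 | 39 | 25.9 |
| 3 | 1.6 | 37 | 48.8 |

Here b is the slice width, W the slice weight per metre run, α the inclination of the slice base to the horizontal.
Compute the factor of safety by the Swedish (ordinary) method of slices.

FS = 1.28

Ordinary method of slices: FS = Σ[c'·Δl_i + (W_i cosα_i)·tanφ'] / Σ W_i sinα_i, with Δl_i = b_i / cosα_i.
Slice 1: Δl = 2.2/cos3.2° = 2.203 m; N'_1 = 34·cos3.2° = 33.9; c'Δl = 7.93; W sinα = 1.9
Slice 2: Δl = 1.3/cos25.9° = 1.445 m; N'_2 = 39·cos25.9° = 35.1; c'Δl = 5.20; W sinα = 17.0
Slice 3: Δl = 1.6/cos48.8° = 2.429 m; N'_3 = 37·cos48.8° = 24.4; c'Δl = 8.74; W sinα = 27.8
Σc'Δl = 21.9 kN/m; ΣN' = 93.4 kN/m; ΣW sinα = 46.8 kN/m
Resisting = 21.9 + 93.4·tan22.1° = 21.9 + 37.9 = 59.8 kN/m
FS = 59.8 / 46.8 = 1.279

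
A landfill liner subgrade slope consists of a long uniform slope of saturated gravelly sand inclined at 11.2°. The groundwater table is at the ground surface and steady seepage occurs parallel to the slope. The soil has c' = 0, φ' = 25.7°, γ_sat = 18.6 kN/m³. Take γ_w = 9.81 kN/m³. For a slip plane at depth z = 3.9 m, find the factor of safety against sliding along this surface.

With seepage parallel to the slope and the water table at the surface, the effective normal stress on the slip plane uses the buoyant unit weight γ' = γ_sat − γ_w while the driving shear stress uses γ_sat:
FS = [c' + γ' z cos²β tanφ'] / [γ_sat z sinβ cosβ]
(For c' = 0 this reduces to FS = (γ'/γ_sat)·tanφ'/tanβ.)
γ' = 18.6 − 9.81 = 8.79 kN/m³
Numerator = 0.0 + 8.79·3.9·cos²11.2°·tan25.7° = 0.0 + 8.79·3.9·0.9623·0.4813 = 15.876 kPa
Denominator = 18.6·3.9·sin11.2°·cos11.2° = 18.6·3.9·0.1942·0.9810 = 13.821 kPa
FS = 15.876 / 13.821 = 1.149

FS = 1.15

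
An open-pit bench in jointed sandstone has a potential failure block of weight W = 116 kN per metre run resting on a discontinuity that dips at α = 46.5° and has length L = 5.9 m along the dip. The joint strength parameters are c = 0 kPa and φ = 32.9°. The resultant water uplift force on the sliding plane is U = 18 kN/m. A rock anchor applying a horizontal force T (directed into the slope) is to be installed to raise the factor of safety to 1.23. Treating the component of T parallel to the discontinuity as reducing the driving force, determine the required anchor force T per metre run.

Resolving forces along and normal to the sliding plane, with the horizontal anchor force T adding T·sinα to the effective normal force and T·cosα acting up the plane against the driving force:
FS = [cL + (W cosα − U + T sinα) tanφ] / [W sinα − T cosα]
Without the anchor: N' = 61.8 kN/m, driving T_d = 84.1 kN/m, resisting R = 0·5.9 + 61.8·tan32.9° = 40.0 kN/m, FS = 0.48.
Setting FS = 1.23 and solving for T:
1.23·(84.1 − T cos46.5°) = 40.0 + T sin46.5°·tan32.9°
T·(sin46.5°·tan32.9° + 1.23·cos46.5°) = 1.23·84.1 − 40.0
T·(0.7254·0.6469 + 1.23·0.6884) = 103.5 − 40.0 = 63.5
T·1.3159 = 63.5
T = 48.2 kN/m

T = 48 kN/m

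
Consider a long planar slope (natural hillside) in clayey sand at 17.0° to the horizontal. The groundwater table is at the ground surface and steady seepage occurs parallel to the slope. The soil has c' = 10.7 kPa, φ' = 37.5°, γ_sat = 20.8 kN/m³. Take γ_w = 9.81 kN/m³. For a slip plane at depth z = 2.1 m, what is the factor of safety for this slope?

FS = 2.20

With seepage parallel to the slope and the water table at the surface, the effective normal stress on the slip plane uses the buoyant unit weight γ' = γ_sat − γ_w while the driving shear stress uses γ_sat:
FS = [c' + γ' z cos²β tanφ'] / [γ_sat z sinβ cosβ]
γ' = 20.8 − 9.81 = 10.99 kN/m³
Numerator = 10.7 + 10.99·2.1·cos²17.0°·tan37.5° = 10.7 + 10.99·2.1·0.9145·0.7673 = 26.895 kPa
Denominator = 20.8·2.1·sin17.0°·cos17.0° = 20.8·2.1·0.2924·0.9563 = 12.213 kPa
FS = 26.895 / 12.213 = 2.202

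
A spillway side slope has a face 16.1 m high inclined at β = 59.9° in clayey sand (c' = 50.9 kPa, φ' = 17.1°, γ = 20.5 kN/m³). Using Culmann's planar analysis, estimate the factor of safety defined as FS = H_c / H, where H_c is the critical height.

H_c = (4c'/γ) · sinβ cosφ' / [1 − cos(β − φ')]
    = (4·50.9/20.5) · sin59.9°·cos17.1° / [1 − cos42.8°]
    = 9.932 · 0.8269 / 0.2663 = 30.84 m
FS = H_c / H = 30.84 / 16.1 = 1.916

FS = 1.92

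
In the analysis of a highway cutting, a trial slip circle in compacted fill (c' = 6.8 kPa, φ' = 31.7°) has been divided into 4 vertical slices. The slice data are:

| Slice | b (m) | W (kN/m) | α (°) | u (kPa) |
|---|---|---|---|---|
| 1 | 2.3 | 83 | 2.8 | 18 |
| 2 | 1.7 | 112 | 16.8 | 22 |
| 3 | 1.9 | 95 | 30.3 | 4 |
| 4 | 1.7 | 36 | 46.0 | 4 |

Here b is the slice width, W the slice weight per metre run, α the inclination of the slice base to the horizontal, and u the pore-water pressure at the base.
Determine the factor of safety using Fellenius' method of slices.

FS = 1.65

Ordinary method of slices: FS = Σ[c'·Δl_i + (W_i cosα_i − u_i·Δl_i)·tanφ'] / Σ W_i sinα_i, with Δl_i = b_i / cosα_i.
Slice 1: Δl = 2.3/cos2.8° = 2.303 m; N'_1 = 83·cos2.8° − 18·2.303 = 41.5; c'Δl = 15.66; W sinα = 4.1
Slice 2: Δl = 1.7/cos16.8° = 1.776 m; N'_2 = 112·cos16.8° − 22·1.776 = 68.2; c'Δl = 12.08; W sinα = 32.4
Slice 3: Δl = 1.9/cos30.3° = 2.201 m; N'_3 = 95·cos30.3° − 4·2.201 = 73.2; c'Δl = 14.96; W sinα = 47.9
Slice 4: Δl = 1.7/cos46.0° = 2.447 m; N'_4 = 36·cos46.0° − 4·2.447 = 15.2; c'Δl = 16.64; W sinα = 25.9
Σc'Δl = 59.3 kN/m; ΣN' = 198.0 kN/m; ΣW sinα = 110.3 kN/m
Resisting = 59.3 + 198.0·tan31.7° = 59.3 + 122.3 = 181.7 kN/m
FS = 181.7 / 110.3 = 1.648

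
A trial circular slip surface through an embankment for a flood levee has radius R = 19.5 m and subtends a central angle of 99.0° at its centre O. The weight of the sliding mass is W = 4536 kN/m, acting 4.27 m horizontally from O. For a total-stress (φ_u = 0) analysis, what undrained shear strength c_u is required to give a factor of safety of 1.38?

FS = c_u·L_a·R / (W·d), so c_u = FS·W·d / (L_a·R).
Arc length L_a = R·θ = 19.5·(99.0°·π/180) = 19.5·1.7279 = 33.69 m
c_u = 1.38·4536·4.27 / (33.69·19.5) = 26728.8 / 657.02 = 40.68 kPa

c_u = 40.7 kPa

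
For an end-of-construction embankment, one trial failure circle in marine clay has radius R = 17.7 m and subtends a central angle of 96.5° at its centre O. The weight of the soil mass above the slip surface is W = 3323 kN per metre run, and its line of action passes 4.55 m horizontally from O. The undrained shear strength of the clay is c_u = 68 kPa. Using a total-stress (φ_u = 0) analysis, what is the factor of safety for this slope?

FS = 2.37

Taking moments about the centre O, the resisting moment is provided by the undrained shear strength acting along the arc:
Arc length L_a = R·θ = 17.7·(96.5°·π/180) = 17.7·1.6842 = 29.81 m
M_R = c_u·L_a·R = 68·29.81·17.7 = 35880.6 kN·m/m
M_D = W·d = 3323·4.55 = 15119.6 kN·m/m
FS = M_R / M_D = 35880.6 / 15119.6 = 2.373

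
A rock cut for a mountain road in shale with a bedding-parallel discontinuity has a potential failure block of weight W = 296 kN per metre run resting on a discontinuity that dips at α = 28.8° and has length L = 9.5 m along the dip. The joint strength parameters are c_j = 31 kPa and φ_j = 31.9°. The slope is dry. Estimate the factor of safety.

FS = 3.20

Resolving the block weight along and normal to the plane and applying the Mohr–Coulomb strength on the joint:
N' = W cosα = 296·cos28.8° = 259.4 kN/m
Driving force T = W sinα = 296·sin28.8° = 142.6 kN/m
Resisting force R = c_j·L + N'·tanφ_j = 31·9.5 + 259.4·tan31.9° = 294.5 + 161.5 = 456.0 kN/m
FS = R / T = 456.0 / 142.6 = 3.197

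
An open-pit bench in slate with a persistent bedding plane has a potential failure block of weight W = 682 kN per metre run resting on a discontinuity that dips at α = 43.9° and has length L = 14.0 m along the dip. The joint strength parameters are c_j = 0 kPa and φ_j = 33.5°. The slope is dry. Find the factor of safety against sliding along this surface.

Resolving the block weight along and normal to the plane and applying the Mohr–Coulomb strength on the joint:
N' = W cosα = 682·cos43.9° = 491.4 kN/m
Driving force T = W sinα = 682·sin43.9° = 472.9 kN/m
Resisting force R = c_j·L + N'·tanφ_j = 0·14.0 + 491.4·tan33.5° = 0.0 + 325.3 = 325.3 kN/m
FS = R / T = 325.3 / 472.9 = 0.688

FS = 0.69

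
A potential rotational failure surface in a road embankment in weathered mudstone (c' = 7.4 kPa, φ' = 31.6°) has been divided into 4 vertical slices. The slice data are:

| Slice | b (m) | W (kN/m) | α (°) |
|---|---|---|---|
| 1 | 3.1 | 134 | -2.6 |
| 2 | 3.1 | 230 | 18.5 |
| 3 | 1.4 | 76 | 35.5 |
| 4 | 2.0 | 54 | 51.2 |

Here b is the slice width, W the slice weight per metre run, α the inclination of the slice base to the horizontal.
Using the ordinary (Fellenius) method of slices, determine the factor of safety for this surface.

Ordinary method of slices: FS = Σ[c'·Δl_i + (W_i cosα_i)·tanφ'] / Σ W_i sinα_i, with Δl_i = b_i / cosα_i.
Slice 1: Δl = 3.1/cos(-2.6°) = 3.103 m; N'_1 = 134·cos(-2.6°) = 133.9; c'Δl = 22.96; W sinα = -6.1
Slice 2: Δl = 3.1/cos18.5° = 3.269 m; N'_2 = 230·cos18.5° = 218.1; c'Δl = 24.19; W sinα = 73.0
Slice 3: Δl = 1.4/cos35.5° = 1.720 m; N'_3 = 76·cos35.5° = 61.9; c'Δl = 12.73; W sinα = 44.1
Slice 4: Δl = 2.0/cos51.2° = 3.192 m; N'_4 = 54·cos51.2° = 33.8; c'Δl = 23.62; W sinα = 42.1
Σc'Δl = 83.5 kN/m; ΣN' = 447.7 kN/m; ΣW sinα = 153.1 kN/m
Resisting = 83.5 + 447.7·tan31.6° = 83.5 + 275.4 = 358.9 kN/m
FS = 358.9 / 153.1 = 2.344

FS = 2.34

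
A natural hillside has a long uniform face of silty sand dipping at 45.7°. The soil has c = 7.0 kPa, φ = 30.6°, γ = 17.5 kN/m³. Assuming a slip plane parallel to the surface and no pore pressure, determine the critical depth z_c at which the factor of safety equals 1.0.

Setting FS = 1.00 in FS = [c + γz cos²β tanφ] / [γz sinβ cosβ] and solving for z:
z = c / [γ cosβ (FS·sinβ − cosβ·tanφ)]
  = 7.0 / [17.5·cos45.7°·(1.00·sin45.7° − cos45.7°·tan30.6°)]
  = 7.0 / [17.5·0.6984·(1.00·0.7157 − 0.6984·0.5914)]
  = 7.0 / 3.6991 = 1.892 m

z_c = 1.89 m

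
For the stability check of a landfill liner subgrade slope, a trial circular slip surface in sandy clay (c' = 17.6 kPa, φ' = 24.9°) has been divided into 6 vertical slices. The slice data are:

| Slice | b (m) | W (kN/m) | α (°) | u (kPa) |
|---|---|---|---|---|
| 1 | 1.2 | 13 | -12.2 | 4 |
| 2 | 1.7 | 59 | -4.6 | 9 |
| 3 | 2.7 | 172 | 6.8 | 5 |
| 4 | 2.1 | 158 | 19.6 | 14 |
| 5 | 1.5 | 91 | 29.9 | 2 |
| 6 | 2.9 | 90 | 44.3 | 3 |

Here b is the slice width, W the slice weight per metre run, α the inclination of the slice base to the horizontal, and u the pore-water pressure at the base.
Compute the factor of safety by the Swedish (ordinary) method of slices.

FS = 2.59

Ordinary method of slices: FS = Σ[c'·Δl_i + (W_i cosα_i − u_i·Δl_i)·tanφ'] / Σ W_i sinα_i, with Δl_i = b_i / cosα_i.
Slice 1: Δl = 1.2/cos(-12.2°) = 1.228 m; N'_1 = 13·cos(-12.2°) − 4·1.228 = 7.8; c'Δl = 21.61; W sinα = -2.7
Slice 2: Δl = 1.7/cos(-4.6°) = 1.705 m; N'_2 = 59·cos(-4.6°) − 9·1.705 = 43.5; c'Δl = 30.02; W sinα = -4.7
Slice 3: Δl = 2.7/cos6.8° = 2.719 m; N'_3 = 172·cos6.8° − 5·2.719 = 157.2; c'Δl = 47.86; W sinα = 20.4
Slice 4: Δl = 2.1/cos19.6° = 2.229 m; N'_4 = 158·cos19.6° − 14·2.229 = 117.6; c'Δl = 39.23; W sinα = 53.0
Slice 5: Δl = 1.5/cos29.9° = 1.730 m; N'_5 = 91·cos29.9° − 2·1.730 = 75.4; c'Δl = 30.45; W sinα = 45.4
Slice 6: Δl = 2.9/cos44.3° = 4.052 m; N'_6 = 90·cos44.3° − 3·4.052 = 52.3; c'Δl = 71.32; W sinα = 62.9
Σc'Δl = 240.5 kN/m; ΣN' = 453.8 kN/m; ΣW sinα = 174.1 kN/m
Resisting = 240.5 + 453.8·tan24.9° = 240.5 + 210.6 = 451.1 kN/m
FS = 451.1 / 174.1 = 2.591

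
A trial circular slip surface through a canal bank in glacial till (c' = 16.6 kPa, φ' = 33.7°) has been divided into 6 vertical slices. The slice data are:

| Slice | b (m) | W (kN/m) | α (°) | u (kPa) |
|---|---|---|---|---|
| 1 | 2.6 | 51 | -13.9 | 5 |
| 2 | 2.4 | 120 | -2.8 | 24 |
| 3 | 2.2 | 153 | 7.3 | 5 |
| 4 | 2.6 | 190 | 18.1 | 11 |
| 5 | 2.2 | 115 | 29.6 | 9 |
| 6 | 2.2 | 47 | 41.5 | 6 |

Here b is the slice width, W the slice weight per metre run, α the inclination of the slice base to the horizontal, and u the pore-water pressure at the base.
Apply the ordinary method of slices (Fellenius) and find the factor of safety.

FS = 3.91

Ordinary method of slices: FS = Σ[c'·Δl_i + (W_i cosα_i − u_i·Δl_i)·tanφ'] / Σ W_i sinα_i, with Δl_i = b_i / cosα_i.
Slice 1: Δl = 2.6/cos(-13.9°) = 2.678 m; N'_1 = 51·cos(-13.9°) − 5·2.678 = 36.1; c'Δl = 44.46; W sinα = -12.3
Slice 2: Δl = 2.4/cos(-2.8°) = 2.403 m; N'_2 = 120·cos(-2.8°) − 24·2.403 = 62.2; c'Δl = 39.89; W sinα = -5.9
Slice 3: Δl = 2.2/cos7.3° = 2.218 m; N'_3 = 153·cos7.3° − 5·2.218 = 140.7; c'Δl = 36.82; W sinα = 19.4
Slice 4: Δl = 2.6/cos18.1° = 2.735 m; N'_4 = 190·cos18.1° − 11·2.735 = 150.5; c'Δl = 45.41; W sinα = 59.0
Slice 5: Δl = 2.2/cos29.6° = 2.530 m; N'_5 = 115·cos29.6° − 9·2.530 = 77.2; c'Δl = 42.00; W sinα = 56.8
Slice 6: Δl = 2.2/cos41.5° = 2.937 m; N'_6 = 47·cos41.5° − 6·2.937 = 17.6; c'Δl = 48.76; W sinα = 31.1
Σc'Δl = 257.3 kN/m; ΣN' = 484.3 kN/m; ΣW sinα = 148.3 kN/m
Resisting = 257.3 + 484.3·tan33.7° = 257.3 + 323.0 = 580.3 kN/m
FS = 580.3 / 148.3 = 3.913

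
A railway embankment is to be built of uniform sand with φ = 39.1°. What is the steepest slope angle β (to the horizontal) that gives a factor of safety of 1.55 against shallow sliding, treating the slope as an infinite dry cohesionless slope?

β = 27.7°

For an infinite dry cohesionless slope FS = tanφ/tanβ, so tanβ = tanφ / FS.
tanβ = tan39.1° / 1.55 = 0.8127 / 1.55 = 0.5243
β = arctan(0.5243) = 27.67°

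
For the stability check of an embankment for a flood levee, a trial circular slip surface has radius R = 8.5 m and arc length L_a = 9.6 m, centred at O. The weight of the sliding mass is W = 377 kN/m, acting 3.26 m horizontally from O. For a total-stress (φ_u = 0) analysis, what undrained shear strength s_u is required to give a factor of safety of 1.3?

FS = s_u·L_a·R / (W·d), so s_u = FS·W·d / (L_a·R).
s_u = 1.3·377·3.26 / (9.60·8.5) = 1597.7 / 81.60 = 19.58 kPa

s_u = 19.6 kPa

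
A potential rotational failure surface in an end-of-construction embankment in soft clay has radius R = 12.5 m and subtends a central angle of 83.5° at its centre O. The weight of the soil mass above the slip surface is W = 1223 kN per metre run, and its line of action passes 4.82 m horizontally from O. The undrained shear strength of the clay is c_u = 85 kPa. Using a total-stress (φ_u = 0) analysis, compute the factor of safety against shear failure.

FS = 3.28

Taking moments about the centre O, the resisting moment is provided by the undrained shear strength acting along the arc:
Arc length L_a = R·θ = 12.5·(83.5°·π/180) = 12.5·1.4573 = 18.22 m
M_R = c_u·L_a·R = 85·18.22·12.5 = 19355.4 kN·m/m
M_D = W·d = 1223·4.82 = 5894.9 kN·m/m
FS = M_R / M_D = 19355.4 / 5894.9 = 3.283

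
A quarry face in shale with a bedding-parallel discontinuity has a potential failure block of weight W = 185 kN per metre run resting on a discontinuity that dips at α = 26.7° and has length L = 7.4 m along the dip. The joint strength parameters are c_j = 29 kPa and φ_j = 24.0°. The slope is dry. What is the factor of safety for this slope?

Resolving the block weight along and normal to the plane and applying the Mohr–Coulomb strength on the joint:
N' = W cosα = 185·cos26.7° = 165.3 kN/m
Driving force T = W sinα = 185·sin26.7° = 83.1 kN/m
Resisting force R = c_j·L + N'·tanφ_j = 29·7.4 + 165.3·tan24.0° = 214.6 + 73.6 = 288.2 kN/m
FS = R / T = 288.2 / 83.1 = 3.467

FS = 3.47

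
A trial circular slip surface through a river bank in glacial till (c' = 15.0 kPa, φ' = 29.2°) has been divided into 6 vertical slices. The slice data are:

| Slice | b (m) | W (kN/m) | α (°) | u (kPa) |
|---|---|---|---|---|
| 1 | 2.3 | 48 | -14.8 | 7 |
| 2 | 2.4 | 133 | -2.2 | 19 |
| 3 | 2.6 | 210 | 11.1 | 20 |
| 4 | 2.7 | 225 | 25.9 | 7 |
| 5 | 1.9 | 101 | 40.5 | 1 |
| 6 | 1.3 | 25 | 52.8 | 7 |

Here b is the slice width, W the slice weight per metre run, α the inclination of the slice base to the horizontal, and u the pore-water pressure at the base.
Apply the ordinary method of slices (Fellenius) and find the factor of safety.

FS = 2.51

Ordinary method of slices: FS = Σ[c'·Δl_i + (W_i cosα_i − u_i·Δl_i)·tanφ'] / Σ W_i sinα_i, with Δl_i = b_i / cosα_i.
Slice 1: Δl = 2.3/cos(-14.8°) = 2.379 m; N'_1 = 48·cos(-14.8°) − 7·2.379 = 29.8; c'Δl = 35.68; W sinα = -12.3
Slice 2: Δl = 2.4/cos(-2.2°) = 2.402 m; N'_2 = 133·cos(-2.2°) − 19·2.402 = 87.3; c'Δl = 36.03; W sinα = -5.1
Slice 3: Δl = 2.6/cos11.1° = 2.650 m; N'_3 = 210·cos11.1° − 20·2.650 = 153.1; c'Δl = 39.74; W sinα = 40.4
Slice 4: Δl = 2.7/cos25.9° = 3.001 m; N'_4 = 225·cos25.9° − 7·3.001 = 181.4; c'Δl = 45.02; W sinα = 98.3
Slice 5: Δl = 1.9/cos40.5° = 2.499 m; N'_5 = 101·cos40.5° − 1·2.499 = 74.3; c'Δl = 37.48; W sinα = 65.6
Slice 6: Δl = 1.3/cos52.8° = 2.150 m; N'_6 = 25·cos52.8° − 7·2.150 = 0.1; c'Δl = 32.25; W sinα = 19.9
Σc'Δl = 226.2 kN/m; ΣN' = 525.9 kN/m; ΣW sinα = 206.9 kN/m
Resisting = 226.2 + 525.9·tan29.2° = 226.2 + 293.9 = 520.1 kN/m
FS = 520.1 / 206.9 = 2.514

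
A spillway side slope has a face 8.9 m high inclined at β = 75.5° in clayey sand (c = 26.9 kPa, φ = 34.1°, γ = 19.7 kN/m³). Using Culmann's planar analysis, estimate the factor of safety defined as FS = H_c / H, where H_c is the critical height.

H_c = (4c/γ) · sinβ cosφ / [1 − cos(β − φ)]
    = (4·26.9/19.7) · sin75.5°·cos34.1° / [1 − cos41.4°]
    = 5.462 · 0.8017 / 0.2499 = 17.52 m
FS = H_c / H = 17.52 / 8.9 = 1.969

FS = 1.97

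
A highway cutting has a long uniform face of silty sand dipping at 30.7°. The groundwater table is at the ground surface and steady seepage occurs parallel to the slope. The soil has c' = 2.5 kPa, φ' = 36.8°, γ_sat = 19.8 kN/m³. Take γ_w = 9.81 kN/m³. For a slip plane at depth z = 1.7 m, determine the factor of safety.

With seepage parallel to the slope and the water table at the surface, the effective normal stress on the slip plane uses the buoyant unit weight γ' = γ_sat − γ_w while the driving shear stress uses γ_sat:
FS = [c' + γ' z cos²β tanφ'] / [γ_sat z sinβ cosβ]
γ' = 19.8 − 9.81 = 9.99 kN/m³
Numerator = 2.5 + 9.99·1.7·cos²30.7°·tan36.8° = 2.5 + 9.99·1.7·0.7393·0.7481 = 11.893 kPa
Denominator = 19.8·1.7·sin30.7°·cos30.7° = 19.8·1.7·0.5105·0.8599 = 14.776 kPa
FS = 11.893 / 14.776 = 0.805

FS = 0.80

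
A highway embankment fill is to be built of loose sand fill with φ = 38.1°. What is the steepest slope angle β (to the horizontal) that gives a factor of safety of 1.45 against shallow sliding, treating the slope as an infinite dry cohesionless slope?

β = 28.4°

For an infinite dry cohesionless slope FS = tanφ/tanβ, so tanβ = tanφ / FS.
tanβ = tan38.1° / 1.45 = 0.7841 / 1.45 = 0.5408
β = arctan(0.5408) = 28.40°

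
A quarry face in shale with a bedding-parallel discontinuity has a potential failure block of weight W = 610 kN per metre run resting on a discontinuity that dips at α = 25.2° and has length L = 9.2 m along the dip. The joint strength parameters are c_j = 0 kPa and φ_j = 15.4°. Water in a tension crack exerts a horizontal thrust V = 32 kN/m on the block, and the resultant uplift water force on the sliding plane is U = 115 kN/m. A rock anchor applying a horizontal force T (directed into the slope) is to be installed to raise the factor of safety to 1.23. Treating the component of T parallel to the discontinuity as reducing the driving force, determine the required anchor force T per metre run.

T = 194 kN/m

Resolving forces along and normal to the sliding plane, with the horizontal anchor force T adding T·sinα to the effective normal force and T·cosα acting up the plane against the driving force:
FS = [c_jL + (W cosα − U − V sinα + T sinα) tanφ_j] / [W sinα + V cosα − T cosα]
Without the anchor: N' = 423.3 kN/m, driving T_d = 288.7 kN/m, resisting R = 0·9.2 + 423.3·tan15.4° = 116.6 kN/m, FS = 0.40.
Setting FS = 1.23 and solving for T:
1.23·(288.7 − T cos25.2°) = 116.6 + T sin25.2°·tan15.4°
T·(sin25.2°·tan15.4° + 1.23·cos25.2°) = 1.23·288.7 − 116.6
T·(0.4258·0.2754 + 1.23·0.9048) = 355.1 − 116.6 = 238.5
T·1.2302 = 238.5
T = 193.8 kN/m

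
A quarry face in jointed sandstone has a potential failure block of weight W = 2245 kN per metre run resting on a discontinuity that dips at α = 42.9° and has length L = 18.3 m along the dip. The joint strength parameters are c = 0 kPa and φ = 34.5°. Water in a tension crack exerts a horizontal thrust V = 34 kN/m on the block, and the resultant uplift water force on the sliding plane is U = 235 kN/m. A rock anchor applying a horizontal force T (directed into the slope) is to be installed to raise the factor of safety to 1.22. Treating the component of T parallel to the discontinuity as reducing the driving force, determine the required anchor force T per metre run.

Resolving forces along and normal to the sliding plane, with the horizontal anchor force T adding T·sinα to the effective normal force and T·cosα acting up the plane against the driving force:
FS = [cL + (W cosα − U − V sinα + T sinα) tanφ] / [W sinα + V cosα − T cosα]
Without the anchor: N' = 1386.4 kN/m, driving T_d = 1553.1 kN/m, resisting R = 0·18.3 + 1386.4·tan34.5° = 952.9 kN/m, FS = 0.61.
Setting FS = 1.22 and solving for T:
1.22·(1553.1 − T cos42.9°) = 952.9 + T sin42.9°·tan34.5°
T·(sin42.9°·tan34.5° + 1.22·cos42.9°) = 1.22·1553.1 − 952.9
T·(0.6807·0.6873 + 1.22·0.7325) = 1894.8 − 952.9 = 942.0
T·1.3615 = 942.0
T = 691.8 kN/m

T = 692 kN/m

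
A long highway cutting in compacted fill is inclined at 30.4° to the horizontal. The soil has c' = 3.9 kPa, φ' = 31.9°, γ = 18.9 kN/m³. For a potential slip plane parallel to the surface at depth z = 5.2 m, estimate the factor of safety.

FS = 1.15

For an infinite slope with a slip plane parallel to the surface (no pore pressure): FS = [c' + γz cos²β tanφ'] / [γz sinβ cosβ].
γz = 18.9·5.2 = 98.28 kN/m²
Numerator = 3.9 + 98.28·cos²30.4°·tan31.9° = 3.9 + 98.28·0.7439·0.6224 = 49.409 kPa
Denominator = 98.28·sin30.4°·cos30.4° = 98.28·0.5060·0.8625 = 42.895 kPa
FS = 49.409 / 42.895 = 1.152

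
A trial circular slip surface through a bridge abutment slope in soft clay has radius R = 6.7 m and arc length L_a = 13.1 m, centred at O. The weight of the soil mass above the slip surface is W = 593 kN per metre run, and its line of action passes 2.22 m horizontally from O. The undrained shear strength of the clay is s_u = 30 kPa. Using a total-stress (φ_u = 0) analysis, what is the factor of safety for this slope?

Taking moments about the centre O, the resisting moment is provided by the undrained shear strength acting along the arc:
M_R = s_u·L_a·R = 30·13.10·6.7 = 2633.1 kN·m/m
M_D = W·d = 593·2.22 = 1316.5 kN·m/m
FS = M_R / M_D = 2633.1 / 1316.5 = 2.000

FS = 2.00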